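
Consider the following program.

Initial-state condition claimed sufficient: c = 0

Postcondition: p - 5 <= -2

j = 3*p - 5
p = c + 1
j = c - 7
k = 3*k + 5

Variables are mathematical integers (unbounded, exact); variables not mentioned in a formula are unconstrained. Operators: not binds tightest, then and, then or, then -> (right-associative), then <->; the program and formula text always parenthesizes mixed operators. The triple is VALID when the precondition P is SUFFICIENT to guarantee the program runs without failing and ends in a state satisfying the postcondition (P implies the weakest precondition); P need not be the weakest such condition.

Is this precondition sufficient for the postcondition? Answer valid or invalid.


Working backward. After the program, the postcondition p - 5 <= -2 must hold; in canonical form it is p <= 3.
Before k := 3*k + 5: p <= 3
Before j := c - 7: p <= 3
Before p := c + 1: c <= 2
Before j := 3*p - 5: c <= 2
The weakest precondition is c <= 2.
Check whether c = 0 implies it.
Every state satisfying the precondition satisfies the weakest precondition: the implication holds.
Answer: valid


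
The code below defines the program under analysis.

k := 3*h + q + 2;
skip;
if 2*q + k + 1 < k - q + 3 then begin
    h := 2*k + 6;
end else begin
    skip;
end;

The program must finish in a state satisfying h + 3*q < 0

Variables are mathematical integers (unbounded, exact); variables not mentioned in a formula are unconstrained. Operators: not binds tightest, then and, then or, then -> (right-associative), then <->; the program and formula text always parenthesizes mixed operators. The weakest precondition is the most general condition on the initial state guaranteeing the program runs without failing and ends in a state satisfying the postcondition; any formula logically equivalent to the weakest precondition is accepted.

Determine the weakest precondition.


Working backward. After the program, h + 3*q < 0 must hold.
Then branch requires 2*k + 3*q < -6; else branch requires h + 3*q < 0.
Before the if: (3*q < 2 -> 2*k + 3*q < -6) and ((not (3*q < 2)) -> h + 3*q < 0)
Before skip: (3*q < 2 -> 2*k + 3*q < -6) and ((not (3*q < 2)) -> h + 3*q < 0)
Before k := 3*h + q + 2: (3*q < 2 -> 6*h + 5*q < -10) and ((not (3*q < 2)) -> h + 3*q < 0)
Answer: WP = (3*q < 2 -> 6*h + 5*q < -10) and ((not (3*q < 2)) -> h + 3*q < 0)


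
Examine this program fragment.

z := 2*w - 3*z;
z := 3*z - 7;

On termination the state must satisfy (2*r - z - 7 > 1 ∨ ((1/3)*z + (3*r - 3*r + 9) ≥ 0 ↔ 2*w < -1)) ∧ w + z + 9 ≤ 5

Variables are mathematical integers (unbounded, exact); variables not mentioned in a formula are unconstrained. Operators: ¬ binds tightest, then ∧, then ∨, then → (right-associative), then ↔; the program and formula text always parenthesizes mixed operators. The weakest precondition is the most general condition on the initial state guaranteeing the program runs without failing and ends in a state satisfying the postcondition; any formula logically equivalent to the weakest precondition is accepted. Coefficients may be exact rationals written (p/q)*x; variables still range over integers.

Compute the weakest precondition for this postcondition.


Working backward. After the program, the postcondition (2*r - z - 7 > 1 ∨ ((1/3)*z + (3*r - 3*r + 9) ≥ 0 ↔ 2*w < -1)) ∧ w + z + 9 ≤ 5 must hold; in canonical form it is (2*r > z + 8 ∨ ((1/3)*z ≥ -9 ↔ 2*w < -1)) ∧ w + z ≤ -4.
Before z := 3*z - 7: (2*r > 3*z + 1 ∨ (z ≥ -20/3 ↔ 2*w < -1)) ∧ w + 3*z ≤ 3
Before z := 2*w - 3*z: (2*r + 9*z > 6*w + 1 ∨ (2*w ≥ 3*z - 20/3 ↔ 2*w < -1)) ∧ 7*w ≤ 9*z + 3
Answer: WP = (2*r + 9*z > 6*w + 1 ∨ (2*w ≥ 3*z - 20/3 ↔ 2*w < -1)) ∧ 7*w ≤ 9*z + 3


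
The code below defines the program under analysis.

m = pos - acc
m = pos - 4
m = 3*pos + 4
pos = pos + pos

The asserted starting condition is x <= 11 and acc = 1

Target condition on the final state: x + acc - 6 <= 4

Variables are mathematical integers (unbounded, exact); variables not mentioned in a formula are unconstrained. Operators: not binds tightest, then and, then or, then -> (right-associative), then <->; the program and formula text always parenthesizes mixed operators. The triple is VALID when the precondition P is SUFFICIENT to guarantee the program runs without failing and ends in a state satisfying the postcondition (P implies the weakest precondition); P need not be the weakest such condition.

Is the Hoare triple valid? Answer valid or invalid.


Working backward. After the program, the postcondition x + acc - 6 <= 4 must hold; in canonical form it is acc + x <= 10.
Before pos := pos + pos: acc + x <= 10
Before m := 3*pos + 4: acc + x <= 10
Before m := pos - 4: acc + x <= 10
Before m := pos - acc: acc + x <= 10
The weakest precondition is acc + x <= 10.
Check whether x <= 11 and acc = 1 implies it.
Countermodel: at the initial state acc = 1, x = 10, the precondition holds but the weakest precondition fails.
Answer: invalid


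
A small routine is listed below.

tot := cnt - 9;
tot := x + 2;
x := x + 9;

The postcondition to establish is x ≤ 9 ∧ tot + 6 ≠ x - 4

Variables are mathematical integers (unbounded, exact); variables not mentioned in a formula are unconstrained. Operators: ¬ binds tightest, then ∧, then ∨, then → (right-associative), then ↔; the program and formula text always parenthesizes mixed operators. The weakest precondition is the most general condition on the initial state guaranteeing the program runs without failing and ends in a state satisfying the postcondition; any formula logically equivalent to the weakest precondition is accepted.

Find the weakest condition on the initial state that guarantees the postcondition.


Working backward. After the program, the postcondition x ≤ 9 ∧ tot + 6 ≠ x - 4 must hold; in canonical form it is x ≤ 9 ∧ tot ≠ x - 10.
Before x := x + 9: x ≤ 0 ∧ tot ≠ x - 1
Before tot := x + 2: x ≤ 0
Before tot := cnt - 9: x ≤ 0
Answer: WP = x ≤ 0


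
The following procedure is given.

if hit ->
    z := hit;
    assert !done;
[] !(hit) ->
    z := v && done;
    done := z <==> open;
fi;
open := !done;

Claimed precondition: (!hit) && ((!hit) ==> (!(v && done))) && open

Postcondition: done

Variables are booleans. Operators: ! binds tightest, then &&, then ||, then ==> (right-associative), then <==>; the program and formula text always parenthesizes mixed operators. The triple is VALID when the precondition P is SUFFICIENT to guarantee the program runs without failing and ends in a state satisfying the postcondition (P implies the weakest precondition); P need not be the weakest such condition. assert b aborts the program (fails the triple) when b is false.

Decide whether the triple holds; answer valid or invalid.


Working backward. After the program, done must hold.
Before open := !done: done
Then branch requires false; else branch requires (v && done) <==> open.
Before the if: (!hit) && ((!hit) ==> ((v && done) <==> open))
The weakest precondition is (!hit) && ((!hit) ==> ((v && done) <==> open)).
Check whether (!hit) && ((!hit) ==> (!(v && done))) && open implies it.
Countermodel: at the initial state done = false, hit = false, open = true, v = false, the precondition holds but the weakest precondition fails.
Answer: invalid


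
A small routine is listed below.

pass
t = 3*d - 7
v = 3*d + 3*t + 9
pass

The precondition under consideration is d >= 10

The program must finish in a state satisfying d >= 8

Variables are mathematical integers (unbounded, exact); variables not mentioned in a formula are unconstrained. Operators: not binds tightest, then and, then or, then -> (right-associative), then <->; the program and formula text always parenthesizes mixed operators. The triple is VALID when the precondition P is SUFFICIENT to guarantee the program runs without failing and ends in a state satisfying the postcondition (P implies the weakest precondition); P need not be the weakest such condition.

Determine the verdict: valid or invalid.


Working backward. After the program, d >= 8 must hold.
Before skip: d >= 8
Before v := 3*d + 3*t + 9: d >= 8
Before t := 3*d - 7: d >= 8
Before skip: d >= 8
The weakest precondition is d >= 8.
Check whether d >= 10 implies it.
Every state satisfying the precondition satisfies the weakest precondition: the implication holds.
Answer: valid


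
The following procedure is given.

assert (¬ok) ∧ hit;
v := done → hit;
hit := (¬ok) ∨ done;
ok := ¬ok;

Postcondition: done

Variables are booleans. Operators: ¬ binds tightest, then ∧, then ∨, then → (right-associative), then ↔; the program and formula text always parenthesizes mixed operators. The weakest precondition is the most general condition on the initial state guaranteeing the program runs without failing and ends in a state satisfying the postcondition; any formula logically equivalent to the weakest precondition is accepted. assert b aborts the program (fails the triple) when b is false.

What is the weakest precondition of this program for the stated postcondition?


Working backward. After the program, done must hold.
Before ok := ¬ok: done
Before hit := (¬ok) ∨ done: done
Before v := done → hit: done
Before assert (¬ok) ∧ hit: (¬ok) ∧ hit ∧ done
Answer: WP = (¬ok) ∧ hit ∧ done


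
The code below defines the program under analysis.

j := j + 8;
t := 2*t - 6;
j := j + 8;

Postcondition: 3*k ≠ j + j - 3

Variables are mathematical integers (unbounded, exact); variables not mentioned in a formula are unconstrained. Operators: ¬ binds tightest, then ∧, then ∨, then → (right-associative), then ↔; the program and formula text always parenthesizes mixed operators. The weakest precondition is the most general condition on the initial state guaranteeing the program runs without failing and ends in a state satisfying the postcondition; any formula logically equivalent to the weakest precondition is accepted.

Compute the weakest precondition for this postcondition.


Working backward. After the program, the postcondition 3*k ≠ j + j - 3 must hold; in canonical form it is 3*k ≠ 2*j - 3.
Before j := j + 8: 3*k ≠ 2*j + 13
Before t := 2*t - 6: 3*k ≠ 2*j + 13
Before j := j + 8: 3*k ≠ 2*j + 29
Answer: WP = 3*k ≠ 2*j + 29


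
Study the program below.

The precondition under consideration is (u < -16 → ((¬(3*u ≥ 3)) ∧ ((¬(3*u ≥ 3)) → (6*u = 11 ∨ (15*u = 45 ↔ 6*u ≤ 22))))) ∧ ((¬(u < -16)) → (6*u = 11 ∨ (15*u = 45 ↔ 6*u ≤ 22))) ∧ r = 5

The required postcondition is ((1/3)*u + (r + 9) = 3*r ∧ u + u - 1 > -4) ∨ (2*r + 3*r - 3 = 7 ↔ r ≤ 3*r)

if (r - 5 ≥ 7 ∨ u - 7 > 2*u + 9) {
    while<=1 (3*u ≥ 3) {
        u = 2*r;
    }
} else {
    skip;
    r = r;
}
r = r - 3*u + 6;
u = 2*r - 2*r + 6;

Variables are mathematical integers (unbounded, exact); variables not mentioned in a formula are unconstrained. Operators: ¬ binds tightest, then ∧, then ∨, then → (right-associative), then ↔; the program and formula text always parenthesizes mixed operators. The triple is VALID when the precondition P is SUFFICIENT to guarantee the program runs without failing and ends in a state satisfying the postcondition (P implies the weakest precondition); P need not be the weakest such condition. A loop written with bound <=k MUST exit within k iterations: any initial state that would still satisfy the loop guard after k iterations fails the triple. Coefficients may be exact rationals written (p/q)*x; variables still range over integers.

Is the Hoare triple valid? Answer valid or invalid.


Working backward. After the program, the postcondition ((1/3)*u + (r + 9) = 3*r ∧ u + u - 1 > -4) ∨ (2*r + 3*r - 3 = 7 ↔ r ≤ 3*r) must hold; in canonical form it is ((1/3)*u = 2*r - 9 ∧ 2*u > -3) ∨ (5*r = 10 ↔ 2*r ≥ 0).
Before u := 2*r - 2*r + 6: 2*r = 11 ∨ (5*r = 10 ↔ 2*r ≥ 0)
Before r := r - 3*u + 6: 2*r = 6*u - 1 ∨ (5*r = 15*u - 20 ↔ 2*r ≥ 6*u - 12)
Then branch requires (3*u ≥ 3 → ((¬(6*r ≥ 3)) ∧ (10*r = 1 ∨ (25*r = 20 ↔ 10*r ≤ 12)))) ∧ ((¬(3*u ≥ 3)) → (2*r = 6*u - 1 ∨ (5*r = 15*u - 20 ↔ 2*r ≥ 6*u - 12))); else branch requires 2*r = 6*u - 1 ∨ (5*r = 15*u - 20 ↔ 2*r ≥ 6*u - 12).
Before the if: ((r ≥ 12 ∨ u < -16) → ((3*u ≥ 3 → ((¬(6*r ≥ 3)) ∧ (10*r = 1 ∨ (25*r = 20 ↔ 10*r ≤ 12)))) ∧ ((¬(3*u ≥ 3)) → (2*r = 6*u - 1 ∨ (5*r = 15*u - 20 ↔ 2*r ≥ 6*u - 12))))) ∧ ((¬(r ≥ 12 ∨ u < -16)) → (2*r = 6*u - 1 ∨ (5*r = 15*u - 20 ↔ 2*r ≥ 6*u - 12)))
The weakest precondition is ((r ≥ 12 ∨ u < -16) → ((3*u ≥ 3 → ((¬(6*r ≥ 3)) ∧ (10*r = 1 ∨ (25*r = 20 ↔ 10*r ≤ 12)))) ∧ ((¬(3*u ≥ 3)) → (2*r = 6*u - 1 ∨ (5*r = 15*u - 20 ↔ 2*r ≥ 6*u - 12))))) ∧ ((¬(r ≥ 12 ∨ u < -16)) → (2*r = 6*u - 1 ∨ (5*r = 15*u - 20 ↔ 2*r ≥ 6*u - 12))).
Check whether (u < -16 → ((¬(3*u ≥ 3)) ∧ ((¬(3*u ≥ 3)) → (6*u = 11 ∨ (15*u = 45 ↔ 6*u ≤ 22))))) ∧ ((¬(u < -16)) → (6*u = 11 ∨ (15*u = 45 ↔ 6*u ≤ 22))) ∧ r = 5 implies it.
Every state satisfying the precondition satisfies the weakest precondition: the implication holds.
Answer: valid


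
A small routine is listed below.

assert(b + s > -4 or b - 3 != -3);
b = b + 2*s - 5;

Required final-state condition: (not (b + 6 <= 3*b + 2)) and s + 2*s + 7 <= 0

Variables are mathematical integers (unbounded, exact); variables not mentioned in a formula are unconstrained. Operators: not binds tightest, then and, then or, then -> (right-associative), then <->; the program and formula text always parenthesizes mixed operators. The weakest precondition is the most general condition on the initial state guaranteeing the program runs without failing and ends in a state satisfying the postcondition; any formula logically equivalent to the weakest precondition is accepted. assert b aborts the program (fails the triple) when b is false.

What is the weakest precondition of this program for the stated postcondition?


Working backward. After the program, the postcondition (not (b + 6 <= 3*b + 2)) and s + 2*s + 7 <= 0 must hold; in canonical form it is (not (2*b >= 4)) and 3*s <= -7.
Before b := b + 2*s - 5: (not (2*b + 4*s >= 14)) and 3*s <= -7
Before assert b + s > -4 or b - 3 != -3: (b + s > -4 or b != 0) and (not (2*b + 4*s >= 14)) and 3*s <= -7
Answer: WP = (b + s > -4 or b != 0) and (not (2*b + 4*s >= 14)) and 3*s <= -7


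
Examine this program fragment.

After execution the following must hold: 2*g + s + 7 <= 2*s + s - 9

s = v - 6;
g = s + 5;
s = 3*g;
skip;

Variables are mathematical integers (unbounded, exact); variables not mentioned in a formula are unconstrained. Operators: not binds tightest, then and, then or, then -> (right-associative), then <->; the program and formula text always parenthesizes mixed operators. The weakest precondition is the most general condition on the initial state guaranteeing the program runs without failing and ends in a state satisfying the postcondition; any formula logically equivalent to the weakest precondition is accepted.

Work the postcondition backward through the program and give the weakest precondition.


Working backward. After the program, the postcondition 2*g + s + 7 <= 2*s + s - 9 must hold; in canonical form it is 2*g <= 2*s - 16.
Before skip: 2*g <= 2*s - 16
Before s := 3*g: 4*g >= 16
Before g := s + 5: 4*s >= -4
Before s := v - 6: 4*v >= 20
Answer: WP = 4*v >= 20


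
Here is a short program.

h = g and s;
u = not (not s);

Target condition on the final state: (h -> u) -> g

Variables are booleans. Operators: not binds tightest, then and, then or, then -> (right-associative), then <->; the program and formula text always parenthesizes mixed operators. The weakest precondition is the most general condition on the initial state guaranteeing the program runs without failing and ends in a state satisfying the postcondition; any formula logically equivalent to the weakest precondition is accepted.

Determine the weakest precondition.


Working backward. After the program, (h -> u) -> g must hold.
Before u := not (not s): (h -> s) -> g
Before h := g and s: ((g and s) -> s) -> g
Answer: WP = ((g and s) -> s) -> g


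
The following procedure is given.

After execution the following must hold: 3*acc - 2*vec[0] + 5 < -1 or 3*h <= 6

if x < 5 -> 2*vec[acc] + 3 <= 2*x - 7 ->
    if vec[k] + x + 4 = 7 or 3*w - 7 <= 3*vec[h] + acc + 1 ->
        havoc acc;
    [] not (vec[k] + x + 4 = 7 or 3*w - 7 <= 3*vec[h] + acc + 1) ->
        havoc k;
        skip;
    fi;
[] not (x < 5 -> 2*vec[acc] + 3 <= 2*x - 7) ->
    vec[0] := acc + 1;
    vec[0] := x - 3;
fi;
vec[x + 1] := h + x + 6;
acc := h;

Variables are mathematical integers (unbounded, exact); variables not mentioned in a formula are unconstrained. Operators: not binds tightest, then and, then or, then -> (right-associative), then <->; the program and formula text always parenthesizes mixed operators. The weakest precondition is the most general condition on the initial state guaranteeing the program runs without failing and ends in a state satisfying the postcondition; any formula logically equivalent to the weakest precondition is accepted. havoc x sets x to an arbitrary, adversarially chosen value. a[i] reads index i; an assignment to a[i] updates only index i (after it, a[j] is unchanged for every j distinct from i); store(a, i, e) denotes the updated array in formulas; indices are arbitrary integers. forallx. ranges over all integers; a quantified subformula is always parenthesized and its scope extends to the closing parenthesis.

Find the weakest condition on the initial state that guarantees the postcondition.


Working backward. After the program, the postcondition 3*acc - 2*vec[0] + 5 < -1 or 3*h <= 6 must hold; in canonical form it is 3*acc < 2*vec[0] - 6 or 3*h <= 6.
Before acc := h: 3*h < 2*vec[0] - 6 or 3*h <= 6
Before vec[x + 1] := h + x + 6: 3*h < 2*store(vec, x + 1, h + x + 6)[0] - 6 or 3*h <= 6
Then branch requires ((vec[k] + x = 3 or 3*w <= 3*vec[h] + acc + 8) -> (3*h < 2*store(vec, x + 1, h + x + 6)[0] - 6 or 3*h <= 6)) and ((not (vec[k] + x = 3 or 3*w <= 3*vec[h] + acc + 8)) -> (3*h < 2*store(vec, x + 1, h + x + 6)[0] - 6 or 3*h <= 6)); else branch requires 3*h < 2*store(store(store(vec, 0, acc + 1), 0, x - 3), x + 1, h + x + 6)[0] - 6 or 3*h <= 6.
Before the if: ((x < 5 -> 2*vec[acc] <= 2*x - 10) -> (((vec[k] + x = 3 or 3*w <= 3*vec[h] + acc + 8) -> (3*h < 2*store(vec, x + 1, h + x + 6)[0] - 6 or 3*h <= 6)) and ((not (vec[k] + x = 3 or 3*w <= 3*vec[h] + acc + 8)) -> (3*h < 2*store(vec, x + 1, h + x + 6)[0] - 6 or 3*h <= 6)))) and ((not (x < 5 -> 2*vec[acc] <= 2*x - 10)) -> (3*h < 2*store(store(store(vec, 0, acc + 1), 0, x - 3), x + 1, h + x + 6)[0] - 6 or 3*h <= 6))
Answer: WP = ((x < 5 -> 2*vec[acc] <= 2*x - 10) -> (((vec[k] + x = 3 or 3*w <= 3*vec[h] + acc + 8) -> (3*h < 2*store(vec, x + 1, h + x + 6)[0] - 6 or 3*h <= 6)) and ((not (vec[k] + x = 3 or 3*w <= 3*vec[h] + acc + 8)) -> (3*h < 2*store(vec, x + 1, h + x + 6)[0] - 6 or 3*h <= 6)))) and ((not (x < 5 -> 2*vec[acc] <= 2*x - 10)) -> (3*h < 2*store(store(store(vec, 0, acc + 1), 0, x - 3), x + 1, h + x + 6)[0] - 6 or 3*h <= 6))


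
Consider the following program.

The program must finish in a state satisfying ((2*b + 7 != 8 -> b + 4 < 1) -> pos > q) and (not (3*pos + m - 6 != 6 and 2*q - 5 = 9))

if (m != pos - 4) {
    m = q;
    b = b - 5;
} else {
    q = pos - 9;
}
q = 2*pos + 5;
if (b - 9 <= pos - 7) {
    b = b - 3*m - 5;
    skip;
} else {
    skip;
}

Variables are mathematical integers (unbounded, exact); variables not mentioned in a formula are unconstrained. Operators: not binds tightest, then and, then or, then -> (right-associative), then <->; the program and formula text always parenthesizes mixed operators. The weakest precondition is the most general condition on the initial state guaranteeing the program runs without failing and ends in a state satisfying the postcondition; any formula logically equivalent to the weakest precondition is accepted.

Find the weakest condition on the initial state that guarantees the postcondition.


Working backward. After the program, the postcondition ((2*b + 7 != 8 -> b + 4 < 1) -> pos > q) and (not (3*pos + m - 6 != 6 and 2*q - 5 = 9)) must hold; in canonical form it is ((2*b != 1 -> b < -3) -> pos > q) and (not (m + 3*pos != 12 and 2*q = 14)).
Then branch requires ((2*b != 6*m + 11 -> b < 3*m + 2) -> pos > q) and (not (m + 3*pos != 12 and 2*q = 14)); else branch requires ((2*b != 1 -> b < -3) -> pos > q) and (not (m + 3*pos != 12 and 2*q = 14)).
Before the if: (b <= pos + 2 -> (((2*b != 6*m + 11 -> b < 3*m + 2) -> pos > q) and (not (m + 3*pos != 12 and 2*q = 14)))) and ((not (b <= pos + 2)) -> (((2*b != 1 -> b < -3) -> pos > q) and (not (m + 3*pos != 12 and 2*q = 14))))
Before q := 2*pos + 5: (b <= pos + 2 -> (((2*b != 6*m + 11 -> b < 3*m + 2) -> pos < -5) and (not (m + 3*pos != 12 and 4*pos = 4)))) and ((not (b <= pos + 2)) -> (((2*b != 1 -> b < -3) -> pos < -5) and (not (m + 3*pos != 12 and 4*pos = 4))))
Then branch requires (b <= pos + 7 -> (((2*b != 6*q + 21 -> b < 3*q + 7) -> pos < -5) and (not (3*pos + q != 12 and 4*pos = 4)))) and ((not (b <= pos + 7)) -> (((2*b != 11 -> b < 2) -> pos < -5) and (not (3*pos + q != 12 and 4*pos = 4)))); else branch requires (b <= pos + 2 -> (((2*b != 6*m + 11 -> b < 3*m + 2) -> pos < -5) and (not (m + 3*pos != 12 and 4*pos = 4)))) and ((not (b <= pos + 2)) -> (((2*b != 1 -> b < -3) -> pos < -5) and (not (m + 3*pos != 12 and 4*pos = 4)))).
Before the if: (m != pos - 4 -> ((b <= pos + 7 -> (((2*b != 6*q + 21 -> b < 3*q + 7) -> pos < -5) and (not (3*pos + q != 12 and 4*pos = 4)))) and ((not (b <= pos + 7)) -> (((2*b != 11 -> b < 2) -> pos < -5) and (not (3*pos + q != 12 and 4*pos = 4)))))) and ((not (m != pos - 4)) -> ((b <= pos + 2 -> (((2*b != 6*m + 11 -> b < 3*m + 2) -> pos < -5) and (not (m + 3*pos != 12 and 4*pos = 4)))) and ((not (b <= pos + 2)) -> (((2*b != 1 -> b < -3) -> pos < -5) and (not (m + 3*pos != 12 and 4*pos = 4))))))
Answer: WP = (m != pos - 4 -> ((b <= pos + 7 -> (((2*b != 6*q + 21 -> b < 3*q + 7) -> pos < -5) and (not (3*pos + q != 12 and 4*pos = 4)))) and ((not (b <= pos + 7)) -> (((2*b != 11 -> b < 2) -> pos < -5) and (not (3*pos + q != 12 and 4*pos = 4)))))) and ((not (m != pos - 4)) -> ((b <= pos + 2 -> (((2*b != 6*m + 11 -> b < 3*m + 2) -> pos < -5) and (not (m + 3*pos != 12 and 4*pos = 4)))) and ((not (b <= pos + 2)) -> (((2*b != 1 -> b < -3) -> pos < -5) and (not (m + 3*pos != 12 and 4*pos = 4))))))


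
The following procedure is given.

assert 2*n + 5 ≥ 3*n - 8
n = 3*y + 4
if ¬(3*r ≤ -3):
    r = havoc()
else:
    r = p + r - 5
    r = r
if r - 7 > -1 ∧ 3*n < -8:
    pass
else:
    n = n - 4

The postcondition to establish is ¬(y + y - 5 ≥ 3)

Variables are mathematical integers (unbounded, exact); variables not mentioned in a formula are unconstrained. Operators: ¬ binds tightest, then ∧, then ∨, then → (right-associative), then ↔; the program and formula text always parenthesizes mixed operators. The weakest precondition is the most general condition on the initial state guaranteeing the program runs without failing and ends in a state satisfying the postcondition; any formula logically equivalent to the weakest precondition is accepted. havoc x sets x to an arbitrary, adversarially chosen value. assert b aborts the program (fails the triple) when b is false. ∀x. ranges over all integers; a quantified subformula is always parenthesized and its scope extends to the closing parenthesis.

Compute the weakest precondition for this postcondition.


Working backward. After the program, the postcondition ¬(y + y - 5 ≥ 3) must hold; in canonical form it is ¬(2*y ≥ 8).
Then branch requires ¬(2*y ≥ 8); else branch requires ¬(2*y ≥ 8).
Before the if: ((r > 6 ∧ 3*n < -8) → (¬(2*y ≥ 8))) ∧ ((¬(r > 6 ∧ 3*n < -8)) → (¬(2*y ≥ 8)))
Then branch requires ∀r_1. (((r_1 > 6 ∧ 3*n < -8) → (¬(2*y ≥ 8))) ∧ ((¬(r_1 > 6 ∧ 3*n < -8)) → (¬(2*y ≥ 8)))); else branch requires ((p + r > 11 ∧ 3*n < -8) → (¬(2*y ≥ 8))) ∧ ((¬(p + r > 11 ∧ 3*n < -8)) → (¬(2*y ≥ 8))).
Before the if: ((¬(3*r ≤ -3)) → (∀r_1. (((r_1 > 6 ∧ 3*n < -8) → (¬(2*y ≥ 8))) ∧ ((¬(r_1 > 6 ∧ 3*n < -8)) → (¬(2*y ≥ 8)))))) ∧ (3*r ≤ -3 → (((p + r > 11 ∧ 3*n < -8) → (¬(2*y ≥ 8))) ∧ ((¬(p + r > 11 ∧ 3*n < -8)) → (¬(2*y ≥ 8)))))
Before n := 3*y + 4: ((¬(3*r ≤ -3)) → (∀r_1. (((r_1 > 6 ∧ 9*y < -20) → (¬(2*y ≥ 8))) ∧ ((¬(r_1 > 6 ∧ 9*y < -20)) → (¬(2*y ≥ 8)))))) ∧ (3*r ≤ -3 → (((p + r > 11 ∧ 9*y < -20) → (¬(2*y ≥ 8))) ∧ ((¬(p + r > 11 ∧ 9*y < -20)) → (¬(2*y ≥ 8)))))
Before assert 2*n + 5 ≥ 3*n - 8: n ≤ 13 ∧ ((¬(3*r ≤ -3)) → (∀r_1. (((r_1 > 6 ∧ 9*y < -20) → (¬(2*y ≥ 8))) ∧ ((¬(r_1 > 6 ∧ 9*y < -20)) → (¬(2*y ≥ 8)))))) ∧ (3*r ≤ -3 → (((p + r > 11 ∧ 9*y < -20) → (¬(2*y ≥ 8))) ∧ ((¬(p + r > 11 ∧ 9*y < -20)) → (¬(2*y ≥ 8)))))
Answer: WP = n ≤ 13 ∧ ((¬(3*r ≤ -3)) → (∀r_1. (((r_1 > 6 ∧ 9*y < -20) → (¬(2*y ≥ 8))) ∧ ((¬(r_1 > 6 ∧ 9*y < -20)) → (¬(2*y ≥ 8)))))) ∧ (3*r ≤ -3 → (((p + r > 11 ∧ 9*y < -20) → (¬(2*y ≥ 8))) ∧ ((¬(p + r > 11 ∧ 9*y < -20)) → (¬(2*y ≥ 8)))))


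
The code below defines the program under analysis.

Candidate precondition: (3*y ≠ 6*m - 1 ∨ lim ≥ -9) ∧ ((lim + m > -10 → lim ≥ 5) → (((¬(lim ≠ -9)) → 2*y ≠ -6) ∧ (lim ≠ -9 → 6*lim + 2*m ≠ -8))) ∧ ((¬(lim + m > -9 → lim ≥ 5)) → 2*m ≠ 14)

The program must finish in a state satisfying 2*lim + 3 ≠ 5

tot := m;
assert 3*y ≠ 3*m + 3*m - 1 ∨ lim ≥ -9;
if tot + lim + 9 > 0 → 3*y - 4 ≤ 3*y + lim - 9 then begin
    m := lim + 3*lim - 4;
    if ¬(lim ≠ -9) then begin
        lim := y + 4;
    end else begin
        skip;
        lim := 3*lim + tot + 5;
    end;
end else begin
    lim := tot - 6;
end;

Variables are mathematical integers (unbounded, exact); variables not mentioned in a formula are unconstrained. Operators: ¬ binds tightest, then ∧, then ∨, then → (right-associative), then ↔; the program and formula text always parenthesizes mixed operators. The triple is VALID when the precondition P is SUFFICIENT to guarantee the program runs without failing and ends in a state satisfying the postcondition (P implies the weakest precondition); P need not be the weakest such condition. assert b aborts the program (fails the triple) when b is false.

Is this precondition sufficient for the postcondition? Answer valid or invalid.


Working backward. After the program, the postcondition 2*lim + 3 ≠ 5 must hold; in canonical form it is 2*lim ≠ 2.
Then branch requires ((¬(lim ≠ -9)) → 2*y ≠ -6) ∧ (lim ≠ -9 → 6*lim + 2*tot ≠ -8); else branch requires 2*tot ≠ 14.
Before the if: ((lim + tot > -9 → lim ≥ 5) → (((¬(lim ≠ -9)) → 2*y ≠ -6) ∧ (lim ≠ -9 → 6*lim + 2*tot ≠ -8))) ∧ ((¬(lim + tot > -9 → lim ≥ 5)) → 2*tot ≠ 14)
Before assert 3*y ≠ 3*m + 3*m - 1 ∨ lim ≥ -9: (3*y ≠ 6*m - 1 ∨ lim ≥ -9) ∧ ((lim + tot > -9 → lim ≥ 5) → (((¬(lim ≠ -9)) → 2*y ≠ -6) ∧ (lim ≠ -9 → 6*lim + 2*tot ≠ -8))) ∧ ((¬(lim + tot > -9 → lim ≥ 5)) → 2*tot ≠ 14)
Before tot := m: (3*y ≠ 6*m - 1 ∨ lim ≥ -9) ∧ ((lim + m > -9 → lim ≥ 5) → (((¬(lim ≠ -9)) → 2*y ≠ -6) ∧ (lim ≠ -9 → 6*lim + 2*m ≠ -8))) ∧ ((¬(lim + m > -9 → lim ≥ 5)) → 2*m ≠ 14)
The weakest precondition is (3*y ≠ 6*m - 1 ∨ lim ≥ -9) ∧ ((lim + m > -9 → lim ≥ 5) → (((¬(lim ≠ -9)) → 2*y ≠ -6) ∧ (lim ≠ -9 → 6*lim + 2*m ≠ -8))) ∧ ((¬(lim + m > -9 → lim ≥ 5)) → 2*m ≠ 14).
Check whether (3*y ≠ 6*m - 1 ∨ lim ≥ -9) ∧ ((lim + m > -10 → lim ≥ 5) → (((¬(lim ≠ -9)) → 2*y ≠ -6) ∧ (lim ≠ -9 → 6*lim + 2*m ≠ -8))) ∧ ((¬(lim + m > -9 → lim ≥ 5)) → 2*m ≠ 14) implies it.
Countermodel: at the initial state lim = -9, m = 0, y = -3, the precondition holds but the weakest precondition fails.
Answer: invalid


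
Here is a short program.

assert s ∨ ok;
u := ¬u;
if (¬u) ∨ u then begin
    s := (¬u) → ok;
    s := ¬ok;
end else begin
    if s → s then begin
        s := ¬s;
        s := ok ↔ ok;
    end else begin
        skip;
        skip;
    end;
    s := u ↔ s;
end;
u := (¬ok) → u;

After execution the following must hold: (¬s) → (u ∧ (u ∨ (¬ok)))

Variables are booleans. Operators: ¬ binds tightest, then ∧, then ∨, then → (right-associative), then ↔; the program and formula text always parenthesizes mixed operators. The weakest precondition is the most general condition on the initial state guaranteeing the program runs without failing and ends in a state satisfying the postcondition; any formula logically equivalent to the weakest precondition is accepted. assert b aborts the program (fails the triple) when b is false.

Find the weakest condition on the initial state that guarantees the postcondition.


Working backward. After the program, (¬s) → (u ∧ (u ∨ (¬ok))) must hold.
Before u := (¬ok) → u: (¬s) → (((¬ok) → u) ∧ (((¬ok) → u) ∨ (¬ok)))
Then branch requires ok → (((¬ok) → u) ∧ (((¬ok) → u) ∨ (¬ok))); else branch requires (¬u) → (((¬ok) → u) ∧ (((¬ok) → u) ∨ (¬ok))).
Before the if: ok → (((¬ok) → u) ∧ (((¬ok) → u) ∨ (¬ok)))
Before u := ¬u: ok → (((¬ok) → (¬u)) ∧ (((¬ok) → (¬u)) ∨ (¬ok)))
Before assert s ∨ ok: (s ∨ ok) ∧ (ok → (((¬ok) → (¬u)) ∧ (((¬ok) → (¬u)) ∨ (¬ok))))
Answer: WP = (s ∨ ok) ∧ (ok → (((¬ok) → (¬u)) ∧ (((¬ok) → (¬u)) ∨ (¬ok))))


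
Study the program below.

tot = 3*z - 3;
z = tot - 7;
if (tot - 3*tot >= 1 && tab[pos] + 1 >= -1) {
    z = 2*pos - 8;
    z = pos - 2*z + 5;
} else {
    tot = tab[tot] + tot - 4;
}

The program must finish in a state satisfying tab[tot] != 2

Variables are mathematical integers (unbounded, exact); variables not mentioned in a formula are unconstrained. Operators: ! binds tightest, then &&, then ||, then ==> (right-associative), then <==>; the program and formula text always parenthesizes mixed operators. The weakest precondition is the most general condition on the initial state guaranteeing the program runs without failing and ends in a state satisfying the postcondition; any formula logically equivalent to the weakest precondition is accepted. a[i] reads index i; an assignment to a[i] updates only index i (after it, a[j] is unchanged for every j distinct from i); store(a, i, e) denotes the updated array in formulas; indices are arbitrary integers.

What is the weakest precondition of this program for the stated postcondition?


Working backward. After the program, tab[tot] != 2 must hold.
Then branch requires tab[tot] != 2; else branch requires tab[tab[tot] + tot - 4] != 2.
Before the if: ((2*tot <= -1 && tab[pos] >= -2) ==> tab[tot] != 2) && ((!(2*tot <= -1 && tab[pos] >= -2)) ==> tab[tab[tot] + tot - 4] != 2)
Before z := tot - 7: ((2*tot <= -1 && tab[pos] >= -2) ==> tab[tot] != 2) && ((!(2*tot <= -1 && tab[pos] >= -2)) ==> tab[tab[tot] + tot - 4] != 2)
Before tot := 3*z - 3: ((6*z <= 5 && tab[pos] >= -2) ==> tab[3*z - 3] != 2) && ((!(6*z <= 5 && tab[pos] >= -2)) ==> tab[tab[3*z - 3] + 3*z - 7] != 2)
Answer: WP = ((6*z <= 5 && tab[pos] >= -2) ==> tab[3*z - 3] != 2) && ((!(6*z <= 5 && tab[pos] >= -2)) ==> tab[tab[3*z - 3] + 3*z - 7] != 2)


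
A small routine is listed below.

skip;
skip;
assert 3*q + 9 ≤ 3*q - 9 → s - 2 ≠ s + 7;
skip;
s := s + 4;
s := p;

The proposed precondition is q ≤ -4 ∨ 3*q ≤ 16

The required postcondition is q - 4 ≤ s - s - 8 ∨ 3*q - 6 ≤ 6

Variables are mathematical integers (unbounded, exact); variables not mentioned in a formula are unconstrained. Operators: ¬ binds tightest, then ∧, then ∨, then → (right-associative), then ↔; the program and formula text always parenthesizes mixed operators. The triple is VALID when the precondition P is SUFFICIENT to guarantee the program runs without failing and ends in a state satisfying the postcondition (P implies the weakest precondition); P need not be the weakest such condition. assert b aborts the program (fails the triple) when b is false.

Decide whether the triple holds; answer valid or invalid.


Working backward. After the program, the postcondition q - 4 ≤ s - s - 8 ∨ 3*q - 6 ≤ 6 must hold; in canonical form it is q ≤ -4 ∨ 3*q ≤ 12.
Before s := p: q ≤ -4 ∨ 3*q ≤ 12
Before s := s + 4: q ≤ -4 ∨ 3*q ≤ 12
Before skip: q ≤ -4 ∨ 3*q ≤ 12
Before assert 3*q + 9 ≤ 3*q - 9 → s - 2 ≠ s + 7: q ≤ -4 ∨ 3*q ≤ 12
Before skip: q ≤ -4 ∨ 3*q ≤ 12
Before skip: q ≤ -4 ∨ 3*q ≤ 12
The weakest precondition is q ≤ -4 ∨ 3*q ≤ 12.
Check whether q ≤ -4 ∨ 3*q ≤ 16 implies it.
Countermodel: at the initial state q = 5, the precondition holds but the weakest precondition fails.
Answer: invalid


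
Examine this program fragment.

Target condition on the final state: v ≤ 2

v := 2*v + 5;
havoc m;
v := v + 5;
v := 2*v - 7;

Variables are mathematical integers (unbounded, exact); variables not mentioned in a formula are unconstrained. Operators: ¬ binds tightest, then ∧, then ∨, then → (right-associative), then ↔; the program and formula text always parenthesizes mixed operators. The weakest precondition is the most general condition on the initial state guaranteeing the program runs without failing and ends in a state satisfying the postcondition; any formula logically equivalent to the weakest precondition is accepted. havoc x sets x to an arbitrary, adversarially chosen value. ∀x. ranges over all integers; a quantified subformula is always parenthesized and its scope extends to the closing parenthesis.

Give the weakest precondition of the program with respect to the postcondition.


Working backward. After the program, v ≤ 2 must hold.
Before v := 2*v - 7: 2*v ≤ 9
Before v := v + 5: 2*v ≤ -1
Before havoc m: 2*v ≤ -1
Before v := 2*v + 5: 4*v ≤ -11
Answer: WP = 4*v ≤ -11


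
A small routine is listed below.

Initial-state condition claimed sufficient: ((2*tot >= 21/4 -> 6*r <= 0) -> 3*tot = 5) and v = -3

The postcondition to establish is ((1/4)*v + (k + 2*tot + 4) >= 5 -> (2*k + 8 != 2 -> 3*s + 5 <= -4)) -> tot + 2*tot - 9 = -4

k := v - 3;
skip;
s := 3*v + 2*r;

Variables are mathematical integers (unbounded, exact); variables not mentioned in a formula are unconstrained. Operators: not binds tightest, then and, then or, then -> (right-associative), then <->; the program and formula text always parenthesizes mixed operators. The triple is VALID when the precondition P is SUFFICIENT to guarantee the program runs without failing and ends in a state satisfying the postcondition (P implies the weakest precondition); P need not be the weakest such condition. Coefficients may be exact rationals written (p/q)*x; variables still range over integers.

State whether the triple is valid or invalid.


Working backward. After the program, the postcondition ((1/4)*v + (k + 2*tot + 4) >= 5 -> (2*k + 8 != 2 -> 3*s + 5 <= -4)) -> tot + 2*tot - 9 = -4 must hold; in canonical form it is (k + 2*tot + (1/4)*v >= 1 -> (2*k != -6 -> 3*s <= -9)) -> 3*tot = 5.
Before s := 3*v + 2*r: (k + 2*tot + (1/4)*v >= 1 -> (2*k != -6 -> 6*r + 9*v <= -9)) -> 3*tot = 5
Before skip: (k + 2*tot + (1/4)*v >= 1 -> (2*k != -6 -> 6*r + 9*v <= -9)) -> 3*tot = 5
Before k := v - 3: (2*tot + (5/4)*v >= 4 -> (2*v != 0 -> 6*r + 9*v <= -9)) -> 3*tot = 5
The weakest precondition is (2*tot + (5/4)*v >= 4 -> (2*v != 0 -> 6*r + 9*v <= -9)) -> 3*tot = 5.
Check whether ((2*tot >= 21/4 -> 6*r <= 0) -> 3*tot = 5) and v = -3 implies it.
Countermodel: at the initial state r = 4, tot = 3, v = -3, the precondition holds but the weakest precondition fails.
Answer: invalid


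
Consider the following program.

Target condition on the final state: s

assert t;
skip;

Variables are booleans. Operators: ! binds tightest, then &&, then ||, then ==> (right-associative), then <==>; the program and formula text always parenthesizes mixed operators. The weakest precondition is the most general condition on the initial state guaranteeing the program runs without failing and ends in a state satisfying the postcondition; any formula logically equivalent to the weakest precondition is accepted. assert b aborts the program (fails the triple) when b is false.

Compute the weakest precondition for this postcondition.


Working backward. After the program, s must hold.
Before skip: s
Before assert t: t && s
Answer: WP = t && s


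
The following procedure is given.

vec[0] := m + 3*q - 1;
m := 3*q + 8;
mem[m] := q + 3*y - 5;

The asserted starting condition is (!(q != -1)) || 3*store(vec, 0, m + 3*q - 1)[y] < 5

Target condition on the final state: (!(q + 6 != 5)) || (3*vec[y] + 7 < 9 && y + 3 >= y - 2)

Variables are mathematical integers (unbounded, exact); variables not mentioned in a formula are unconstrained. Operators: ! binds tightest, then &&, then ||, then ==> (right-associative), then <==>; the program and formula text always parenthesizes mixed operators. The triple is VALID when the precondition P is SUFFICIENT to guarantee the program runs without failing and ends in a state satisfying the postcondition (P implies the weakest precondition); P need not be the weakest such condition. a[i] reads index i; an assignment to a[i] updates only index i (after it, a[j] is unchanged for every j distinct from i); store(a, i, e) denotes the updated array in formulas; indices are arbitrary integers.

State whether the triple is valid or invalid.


Working backward. After the program, the postcondition (!(q + 6 != 5)) || (3*vec[y] + 7 < 9 && y + 3 >= y - 2) must hold; in canonical form it is (!(q != -1)) || 3*vec[y] < 2.
Before mem[m] := q + 3*y - 5: (!(q != -1)) || 3*vec[y] < 2
Before m := 3*q + 8: (!(q != -1)) || 3*vec[y] < 2
Before vec[0] := m + 3*q - 1: (!(q != -1)) || 3*store(vec, 0, m + 3*q - 1)[y] < 2
The weakest precondition is (!(q != -1)) || 3*store(vec, 0, m + 3*q - 1)[y] < 2.
Check whether (!(q != -1)) || 3*store(vec, 0, m + 3*q - 1)[y] < 5 implies it.
Countermodel: at the initial state m = 2, q = 0, vec = {[0] = 1, elsewhere 1}, y = 0, the precondition holds but the weakest precondition fails.
Answer: invalid


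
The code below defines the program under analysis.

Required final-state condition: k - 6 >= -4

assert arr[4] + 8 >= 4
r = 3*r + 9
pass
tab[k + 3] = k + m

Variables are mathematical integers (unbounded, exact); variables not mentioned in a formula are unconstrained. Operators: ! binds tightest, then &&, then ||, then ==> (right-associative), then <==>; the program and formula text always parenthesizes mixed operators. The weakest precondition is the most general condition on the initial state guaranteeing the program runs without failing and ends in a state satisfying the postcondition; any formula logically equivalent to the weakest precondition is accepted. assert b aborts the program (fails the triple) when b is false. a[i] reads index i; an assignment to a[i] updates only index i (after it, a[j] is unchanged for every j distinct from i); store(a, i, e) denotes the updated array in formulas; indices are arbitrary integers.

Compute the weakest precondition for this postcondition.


Working backward. After the program, the postcondition k - 6 >= -4 must hold; in canonical form it is k >= 2.
Before tab[k + 3] := k + m: k >= 2
Before skip: k >= 2
Before r := 3*r + 9: k >= 2
Before assert arr[4] + 8 >= 4: arr[4] >= -4 && k >= 2
Answer: WP = arr[4] >= -4 && k >= 2


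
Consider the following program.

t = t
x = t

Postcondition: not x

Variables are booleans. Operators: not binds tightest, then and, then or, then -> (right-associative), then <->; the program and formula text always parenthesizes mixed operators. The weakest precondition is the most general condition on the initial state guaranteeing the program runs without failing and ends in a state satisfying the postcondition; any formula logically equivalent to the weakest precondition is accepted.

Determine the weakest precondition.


Working backward. After the program, not x must hold.
Before x := t: not t
Before t := t: not t
Answer: WP = not t


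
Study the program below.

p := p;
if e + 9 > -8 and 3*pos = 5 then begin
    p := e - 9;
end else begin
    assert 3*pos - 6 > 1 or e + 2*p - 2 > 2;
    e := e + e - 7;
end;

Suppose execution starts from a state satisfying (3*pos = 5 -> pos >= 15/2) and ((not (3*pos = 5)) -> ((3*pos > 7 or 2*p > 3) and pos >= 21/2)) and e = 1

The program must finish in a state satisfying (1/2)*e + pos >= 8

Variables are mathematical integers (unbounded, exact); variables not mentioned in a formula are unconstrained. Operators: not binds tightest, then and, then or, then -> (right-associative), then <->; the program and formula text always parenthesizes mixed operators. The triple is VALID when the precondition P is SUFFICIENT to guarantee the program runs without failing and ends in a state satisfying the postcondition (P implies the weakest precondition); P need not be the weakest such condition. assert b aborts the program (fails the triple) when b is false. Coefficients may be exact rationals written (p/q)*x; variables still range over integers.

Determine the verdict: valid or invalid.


Working backward. After the program, (1/2)*e + pos >= 8 must hold.
Then branch requires (1/2)*e + pos >= 8; else branch requires (3*pos > 7 or e + 2*p > 4) and e + pos >= 23/2.
Before the if: ((e > -17 and 3*pos = 5) -> (1/2)*e + pos >= 8) and ((not (e > -17 and 3*pos = 5)) -> ((3*pos > 7 or e + 2*p > 4) and e + pos >= 23/2))
Before p := p: ((e > -17 and 3*pos = 5) -> (1/2)*e + pos >= 8) and ((not (e > -17 and 3*pos = 5)) -> ((3*pos > 7 or e + 2*p > 4) and e + pos >= 23/2))
The weakest precondition is ((e > -17 and 3*pos = 5) -> (1/2)*e + pos >= 8) and ((not (e > -17 and 3*pos = 5)) -> ((3*pos > 7 or e + 2*p > 4) and e + pos >= 23/2)).
Check whether (3*pos = 5 -> pos >= 15/2) and ((not (3*pos = 5)) -> ((3*pos > 7 or 2*p > 3) and pos >= 21/2)) and e = 1 implies it.
Every state satisfying the precondition satisfies the weakest precondition: the implication holds.
Answer: valid
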